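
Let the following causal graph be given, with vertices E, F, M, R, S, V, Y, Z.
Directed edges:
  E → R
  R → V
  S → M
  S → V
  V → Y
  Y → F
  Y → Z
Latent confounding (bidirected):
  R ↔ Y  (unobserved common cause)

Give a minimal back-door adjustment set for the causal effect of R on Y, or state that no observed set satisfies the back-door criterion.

R→Y: no observed back-door set.

desc(R)\{R}={F,V,Y,Z}; candidates ⊆ {E,M,S}.
R↔Y: latent back-door arc(s) into R.
size 0: {}; under {} R still reaches {E,F,Y,Z} ∋ Y.
size 1: {E}, {M}, {S}; under {E} R still reaches {F,Y,Z} ∋ Y.
size 2: {E,M}, {E,S}, {M,S}; under {E,M} R still reaches {F,Y,Z} ∋ Y.
R↔Y cannot be blocked by any observed set — no back-door set.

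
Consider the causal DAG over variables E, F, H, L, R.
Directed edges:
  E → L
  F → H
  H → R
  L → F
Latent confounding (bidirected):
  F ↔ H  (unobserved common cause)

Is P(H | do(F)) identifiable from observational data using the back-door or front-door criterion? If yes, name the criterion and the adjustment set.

P(H|do(F)): not identifiable (no BD/FD set).

desc(F)\{F}={H,R}; candidates ⊆ {E,L}.
F↔H: latent back-door arc(s) into F.
size 0: {}; under {} F still reaches {E,H,L,R} ∋ H.
size 1: {E}, {L}; under {E} F still reaches {H,L,R} ∋ H.
size 2: {E,L}; under {E,L} F still reaches {H,R} ∋ H.
F↔H cannot be blocked by any observed set — no back-door set.
No mediator lies on a directed F→…→H path.
Neither criterion identifies P(H|do(F)) in this graph.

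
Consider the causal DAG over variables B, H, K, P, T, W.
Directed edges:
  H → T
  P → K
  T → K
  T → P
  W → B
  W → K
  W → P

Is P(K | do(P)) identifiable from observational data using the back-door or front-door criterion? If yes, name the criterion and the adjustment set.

P(K|do(P)): backdoor, adjust for {T, W}.

desc(P)\{P}={K}; candidates ⊆ {B,H,T,W}.
size 0: {}; under {} P still reaches {B,H,K,T,W} ∋ K.
size 1: {B}, {H}, {T} …(+1); under {B} P still reaches {H,K,T,W} ∋ K.
{T,W}: P⊥K given {T,W} in G with P→· removed — back-door holds.
P(K|do(P)) = Σ_{T,W} P(K|P,T,W)·P(T,W).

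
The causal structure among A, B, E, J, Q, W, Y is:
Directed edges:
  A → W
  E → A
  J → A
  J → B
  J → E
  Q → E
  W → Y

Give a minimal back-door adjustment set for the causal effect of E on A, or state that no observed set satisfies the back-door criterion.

E→A: minimal back-door set {J}.

desc(E)\{E}={A,W,Y}; candidates ⊆ {B,J,Q}.
size 0: {}; under {} E still reaches {A,B,J,Q,W,Y} ∋ A.
{J}: E⊥A given {J} in G with E→· removed — back-door holds.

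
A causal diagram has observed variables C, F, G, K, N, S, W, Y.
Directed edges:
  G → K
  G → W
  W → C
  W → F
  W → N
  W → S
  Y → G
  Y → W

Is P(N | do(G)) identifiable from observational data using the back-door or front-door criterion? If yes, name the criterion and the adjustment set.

P(N|do(G)): backdoor, adjust for {Y}.

desc(G)\{G}={C,F,K,N,S,W}; candidates ⊆ {Y}.
size 0: {}; under {} G still reaches {C,F,N,S,W,Y} ∋ N.
{Y}: G⊥N given {Y} in G with G→· removed — back-door holds.
P(N|do(G)) = Σ_{Y} P(N|G,Y)·P(Y).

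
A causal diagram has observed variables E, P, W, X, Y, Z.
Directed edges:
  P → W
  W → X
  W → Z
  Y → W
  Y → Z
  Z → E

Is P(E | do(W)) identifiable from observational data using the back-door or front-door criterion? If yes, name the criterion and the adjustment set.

desc(W)\{W}={E,X,Z}; candidates ⊆ {P,Y}.
size 0: {}; under {} W still reaches {E,P,Y,Z} ∋ E.
{Y}: W⊥E given {Y} in G with W→· removed — back-door holds.
P(E|do(W)) = Σ_{Y} P(E|W,Y)·P(Y).

P(E|do(W)): backdoor, adjust for {Y}.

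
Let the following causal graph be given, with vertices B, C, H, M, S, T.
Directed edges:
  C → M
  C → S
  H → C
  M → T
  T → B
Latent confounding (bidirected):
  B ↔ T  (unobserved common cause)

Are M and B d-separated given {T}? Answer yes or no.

Bayes-Ball from M | {T} reaches {B,C,H,S}.
B ∈ reach(M|{T}) ⇒ M ⊥̸ B | {T}.

No — M and B are d-connected given {T}.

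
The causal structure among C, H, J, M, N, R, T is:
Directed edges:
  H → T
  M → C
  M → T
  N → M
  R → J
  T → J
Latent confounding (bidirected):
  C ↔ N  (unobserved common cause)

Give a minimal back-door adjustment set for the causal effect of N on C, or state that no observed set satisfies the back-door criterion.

desc(N)\{N}={C,J,M,T}; candidates ⊆ {H,R}.
N↔C: latent back-door arc(s) into N.
size 0: {}; under {} N still reaches {C} ∋ C.
size 1: {H}, {R}; under {H} N still reaches {C} ∋ C.
size 2: {H,R}; under {H,R} N still reaches {C} ∋ C.
N↔C cannot be blocked by any observed set — no back-door set.

N→C: no observed back-door set.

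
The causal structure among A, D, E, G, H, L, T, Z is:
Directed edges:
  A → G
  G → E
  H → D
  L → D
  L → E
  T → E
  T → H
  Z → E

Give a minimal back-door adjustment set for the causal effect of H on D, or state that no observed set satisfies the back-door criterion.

desc(H)\{H}={D}; candidates ⊆ {A,E,G,L,T,Z}.
∅: H⊥D given ∅ in G with H→· removed — back-door holds.

H→D: minimal back-door set ∅.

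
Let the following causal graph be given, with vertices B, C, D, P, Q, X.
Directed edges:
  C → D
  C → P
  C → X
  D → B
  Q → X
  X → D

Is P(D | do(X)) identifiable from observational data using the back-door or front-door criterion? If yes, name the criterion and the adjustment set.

P(D|do(X)): backdoor, adjust for {C}.

desc(X)\{X}={B,D}; candidates ⊆ {C,P,Q}.
size 0: {}; under {} X still reaches {B,C,D,P,Q} ∋ D.
{C}: X⊥D given {C} in G with X→· removed — back-door holds.
P(D|do(X)) = Σ_{C} P(D|X,C)·P(C).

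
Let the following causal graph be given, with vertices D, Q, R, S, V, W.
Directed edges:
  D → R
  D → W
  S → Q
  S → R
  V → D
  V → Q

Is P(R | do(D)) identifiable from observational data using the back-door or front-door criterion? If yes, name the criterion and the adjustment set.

desc(D)\{D}={R,W}; candidates ⊆ {Q,S,V}.
∅: D⊥R given ∅ in G with D→· removed — back-door holds.
P(R|do(D)) = P(R|D) — no adjustment needed.

P(R|do(D)): backdoor, adjust for ∅.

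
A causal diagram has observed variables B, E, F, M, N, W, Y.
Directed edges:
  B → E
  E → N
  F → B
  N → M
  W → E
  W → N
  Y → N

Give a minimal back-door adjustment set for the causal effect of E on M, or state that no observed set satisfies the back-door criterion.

E→M: minimal back-door set {W}.

desc(E)\{E}={M,N}; candidates ⊆ {B,F,W,Y}.
size 0: {}; under {} E still reaches {B,F,M,N,W} ∋ M.
{W}: E⊥M given {W} in G with E→· removed — back-door holds.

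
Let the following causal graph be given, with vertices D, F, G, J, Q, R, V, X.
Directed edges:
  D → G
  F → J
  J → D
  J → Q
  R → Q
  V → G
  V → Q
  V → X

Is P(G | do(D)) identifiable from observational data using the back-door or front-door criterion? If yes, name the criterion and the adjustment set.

P(G|do(D)): backdoor, adjust for ∅.

desc(D)\{D}={G}; candidates ⊆ {F,J,Q,R,V,X}.
∅: D⊥G given ∅ in G with D→· removed — back-door holds.
P(G|do(D)) = P(G|D) — no adjustment needed.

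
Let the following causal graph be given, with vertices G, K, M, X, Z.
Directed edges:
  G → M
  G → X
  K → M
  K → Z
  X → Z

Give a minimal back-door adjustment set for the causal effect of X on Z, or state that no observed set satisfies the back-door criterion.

desc(X)\{X}={Z}; candidates ⊆ {G,K,M}.
∅: X⊥Z given ∅ in G with X→· removed — back-door holds.

X→Z: minimal back-door set ∅.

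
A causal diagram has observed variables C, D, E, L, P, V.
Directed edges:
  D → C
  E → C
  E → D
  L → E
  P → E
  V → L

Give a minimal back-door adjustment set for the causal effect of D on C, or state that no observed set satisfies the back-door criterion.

D→C: minimal back-door set {E}.

desc(D)\{D}={C}; candidates ⊆ {E,L,P,V}.
size 0: {}; under {} D still reaches {C,E,L,P,V} ∋ C.
{E}: D⊥C given {E} in G with D→· removed — back-door holds.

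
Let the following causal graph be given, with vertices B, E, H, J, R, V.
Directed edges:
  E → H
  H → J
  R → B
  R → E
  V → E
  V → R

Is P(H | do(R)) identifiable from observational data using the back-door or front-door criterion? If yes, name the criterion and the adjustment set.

P(H|do(R)): backdoor, adjust for {V}.

desc(R)\{R}={B,E,H,J}; candidates ⊆ {V}.
size 0: {}; under {} R still reaches {E,H,J,V} ∋ H.
{V}: R⊥H given {V} in G with R→· removed — back-door holds.
P(H|do(R)) = Σ_{V} P(H|R,V)·P(V).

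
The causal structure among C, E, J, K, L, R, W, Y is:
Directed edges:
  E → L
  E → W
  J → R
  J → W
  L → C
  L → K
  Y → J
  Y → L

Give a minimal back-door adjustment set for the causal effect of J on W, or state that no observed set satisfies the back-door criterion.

desc(J)\{J}={R,W}; candidates ⊆ {C,E,K,L,Y}.
∅: J⊥W given ∅ in G with J→· removed — back-door holds.

J→W: minimal back-door set ∅.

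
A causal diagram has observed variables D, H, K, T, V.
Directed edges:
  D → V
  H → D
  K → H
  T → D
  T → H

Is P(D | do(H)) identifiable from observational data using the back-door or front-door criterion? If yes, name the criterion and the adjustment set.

desc(H)\{H}={D,V}; candidates ⊆ {K,T}.
size 0: {}; under {} H still reaches {D,K,T,V} ∋ D.
{T}: H⊥D given {T} in G with H→· removed — back-door holds.
P(D|do(H)) = Σ_{T} P(D|H,T)·P(T).

P(D|do(H)): backdoor, adjust for {T}.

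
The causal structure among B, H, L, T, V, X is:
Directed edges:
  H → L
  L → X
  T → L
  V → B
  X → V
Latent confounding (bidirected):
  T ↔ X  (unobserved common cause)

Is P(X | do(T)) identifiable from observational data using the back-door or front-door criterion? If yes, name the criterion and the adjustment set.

desc(T)\{T}={B,L,V,X}; candidates ⊆ {H}.
T↔X: latent back-door arc(s) into T.
size 0: {}; under {} T still reaches {B,V,X} ∋ X.
size 1: {H}; under {H} T still reaches {B,V,X} ∋ X.
T↔X cannot be blocked by any observed set — no back-door set.
{L}: (i) intercepts every directed T→X path; (ii) no back-door T→{L}; (iii) {T} blocks every back-door {L}→X. Front-door holds.
P(X|do(T)) = Σ_{L} P(L|T) Σ_{T'} P(X|L,T')P(T').

P(X|do(T)): frontdoor, adjust for {L}.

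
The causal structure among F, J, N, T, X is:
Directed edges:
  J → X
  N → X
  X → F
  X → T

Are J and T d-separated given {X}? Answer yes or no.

Bayes-Ball from J | {X} reaches {N}.
T ∉ reach(J|{X}) ⇒ J ⊥ T | {X}.

Yes — J ⊥ T | {X}.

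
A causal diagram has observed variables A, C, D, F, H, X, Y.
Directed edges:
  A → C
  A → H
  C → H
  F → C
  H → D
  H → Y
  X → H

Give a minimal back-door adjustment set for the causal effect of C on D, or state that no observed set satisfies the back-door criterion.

desc(C)\{C}={D,H,Y}; candidates ⊆ {A,F,X}.
size 0: {}; under {} C still reaches {A,D,F,H,Y} ∋ D.
{A}: C⊥D given {A} in G with C→· removed — back-door holds.

C→D: minimal back-door set {A}.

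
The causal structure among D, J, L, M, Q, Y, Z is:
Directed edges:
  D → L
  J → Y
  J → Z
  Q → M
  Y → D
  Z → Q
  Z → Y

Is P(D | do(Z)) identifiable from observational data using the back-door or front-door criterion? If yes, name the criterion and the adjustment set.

P(D|do(Z)): backdoor, adjust for {J}.

desc(Z)\{Z}={D,L,M,Q,Y}; candidates ⊆ {J}.
size 0: {}; under {} Z still reaches {D,J,L,Y} ∋ D.
{J}: Z⊥D given {J} in G with Z→· removed — back-door holds.
P(D|do(Z)) = Σ_{J} P(D|Z,J)·P(J).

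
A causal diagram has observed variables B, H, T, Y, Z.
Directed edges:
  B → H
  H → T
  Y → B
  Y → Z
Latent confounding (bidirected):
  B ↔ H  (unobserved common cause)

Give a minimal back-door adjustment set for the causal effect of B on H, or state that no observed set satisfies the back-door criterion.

B→H: no observed back-door set.

desc(B)\{B}={H,T}; candidates ⊆ {Y,Z}.
B↔H: latent back-door arc(s) into B.
size 0: {}; under {} B still reaches {H,T,Y,Z} ∋ H.
size 1: {Y}, {Z}; under {Y} B still reaches {H,T} ∋ H.
size 2: {Y,Z}; under {Y,Z} B still reaches {H,T} ∋ H.
B↔H cannot be blocked by any observed set — no back-door set.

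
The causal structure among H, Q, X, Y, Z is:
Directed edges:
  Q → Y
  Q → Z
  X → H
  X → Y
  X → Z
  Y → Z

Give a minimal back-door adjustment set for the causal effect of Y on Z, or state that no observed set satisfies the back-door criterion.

desc(Y)\{Y}={Z}; candidates ⊆ {H,Q,X}.
size 0: {}; under {} Y still reaches {H,Q,X,Z} ∋ Z.
size 1: {H}, {Q}, {X}; under {H} Y still reaches {Q,X,Z} ∋ Z.
{Q,X}: Y⊥Z given {Q,X} in G with Y→· removed — back-door holds.

Y→Z: minimal back-door set {Q, X}.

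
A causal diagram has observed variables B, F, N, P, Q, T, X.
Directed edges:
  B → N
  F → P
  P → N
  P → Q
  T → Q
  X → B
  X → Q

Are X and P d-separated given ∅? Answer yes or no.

Bayes-Ball from X | ∅ reaches {B,N,Q}.
P ∉ reach(X|∅) ⇒ X ⊥ P | ∅.

Yes — X ⊥ P | ∅.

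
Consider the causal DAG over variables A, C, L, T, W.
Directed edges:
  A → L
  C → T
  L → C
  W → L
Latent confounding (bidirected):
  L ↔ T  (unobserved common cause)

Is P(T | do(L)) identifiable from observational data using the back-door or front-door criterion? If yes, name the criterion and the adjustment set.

desc(L)\{L}={C,T}; candidates ⊆ {A,W}.
L↔T: latent back-door arc(s) into L.
size 0: {}; under {} L still reaches {A,T,W} ∋ T.
size 1: {A}, {W}; under {A} L still reaches {T,W} ∋ T.
size 2: {A,W}; under {A,W} L still reaches {T} ∋ T.
L↔T cannot be blocked by any observed set — no back-door set.
{C}: (i) intercepts every directed L→T path; (ii) no back-door L→{C}; (iii) {L} blocks every back-door {C}→T. Front-door holds.
P(T|do(L)) = Σ_{C} P(C|L) Σ_{L'} P(T|C,L')P(L').

P(T|do(L)): frontdoor, adjust for {C}.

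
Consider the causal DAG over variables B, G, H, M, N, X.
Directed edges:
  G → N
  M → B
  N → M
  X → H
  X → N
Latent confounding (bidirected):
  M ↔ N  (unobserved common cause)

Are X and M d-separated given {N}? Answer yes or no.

No — X and M are d-connected given {N}.

Bayes-Ball from X | {N} reaches {B,G,H,M}.
M ∈ reach(X|{N}) ⇒ X ⊥̸ M | {N}.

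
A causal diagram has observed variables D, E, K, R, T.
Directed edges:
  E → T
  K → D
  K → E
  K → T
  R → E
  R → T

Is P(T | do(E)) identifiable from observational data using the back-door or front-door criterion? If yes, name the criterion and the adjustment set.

P(T|do(E)): backdoor, adjust for {K, R}.

desc(E)\{E}={T}; candidates ⊆ {D,K,R}.
size 0: {}; under {} E still reaches {D,K,R,T} ∋ T.
size 1: {D}, {K}, {R}; under {D} E still reaches {K,R,T} ∋ T.
{K,R}: E⊥T given {K,R} in G with E→· removed — back-door holds.
P(T|do(E)) = Σ_{K,R} P(T|E,K,R)·P(K,R).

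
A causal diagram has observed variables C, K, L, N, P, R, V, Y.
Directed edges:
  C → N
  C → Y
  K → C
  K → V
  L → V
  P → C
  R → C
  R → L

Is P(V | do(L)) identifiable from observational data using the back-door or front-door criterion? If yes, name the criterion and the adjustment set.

desc(L)\{L}={V}; candidates ⊆ {C,K,N,P,R,Y}.
∅: L⊥V given ∅ in G with L→· removed — back-door holds.
P(V|do(L)) = P(V|L) — no adjustment needed.

P(V|do(L)): backdoor, adjust for ∅.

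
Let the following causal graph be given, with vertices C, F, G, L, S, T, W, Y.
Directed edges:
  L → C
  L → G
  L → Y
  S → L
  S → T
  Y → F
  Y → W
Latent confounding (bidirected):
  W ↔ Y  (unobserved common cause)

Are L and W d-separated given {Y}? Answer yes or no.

No — L and W are d-connected given {Y}.

Bayes-Ball from L | {Y} reaches {C,G,S,T,W}.
W ∈ reach(L|{Y}) ⇒ L ⊥̸ W | {Y}.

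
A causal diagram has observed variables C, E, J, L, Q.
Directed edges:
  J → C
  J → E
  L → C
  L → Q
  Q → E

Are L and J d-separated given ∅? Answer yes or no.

Yes — L ⊥ J | ∅.

Bayes-Ball from L | ∅ reaches {C,E,Q}.
J ∉ reach(L|∅) ⇒ L ⊥ J | ∅.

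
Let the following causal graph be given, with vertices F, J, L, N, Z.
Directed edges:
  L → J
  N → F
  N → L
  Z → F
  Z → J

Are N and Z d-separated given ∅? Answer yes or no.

Bayes-Ball from N | ∅ reaches {F,J,L}.
Z ∉ reach(N|∅) ⇒ N ⊥ Z | ∅.

Yes — N ⊥ Z | ∅.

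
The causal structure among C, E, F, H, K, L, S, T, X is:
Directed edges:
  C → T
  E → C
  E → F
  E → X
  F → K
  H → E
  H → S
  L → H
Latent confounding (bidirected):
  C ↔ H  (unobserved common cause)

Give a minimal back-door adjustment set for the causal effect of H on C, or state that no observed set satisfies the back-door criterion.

desc(H)\{H}={C,E,F,K,S,T,X}; candidates ⊆ {L}.
H↔C: latent back-door arc(s) into H.
size 0: {}; under {} H still reaches {C,L,T} ∋ C.
size 1: {L}; under {L} H still reaches {C,T} ∋ C.
H↔C cannot be blocked by any observed set — no back-door set.

H→C: no observed back-door set.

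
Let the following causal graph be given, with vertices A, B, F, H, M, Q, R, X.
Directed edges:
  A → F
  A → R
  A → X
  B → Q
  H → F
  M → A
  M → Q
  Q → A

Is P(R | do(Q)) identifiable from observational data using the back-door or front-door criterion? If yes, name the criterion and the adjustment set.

P(R|do(Q)): backdoor, adjust for {M}.

desc(Q)\{Q}={A,F,R,X}; candidates ⊆ {B,H,M}.
size 0: {}; under {} Q still reaches {A,B,F,M,R,X} ∋ R.
{M}: Q⊥R given {M} in G with Q→· removed — back-door holds.
P(R|do(Q)) = Σ_{M} P(R|Q,M)·P(M).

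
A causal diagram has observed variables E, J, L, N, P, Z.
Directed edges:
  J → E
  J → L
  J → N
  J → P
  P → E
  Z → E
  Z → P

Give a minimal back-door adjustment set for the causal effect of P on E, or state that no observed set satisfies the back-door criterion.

desc(P)\{P}={E}; candidates ⊆ {J,L,N,Z}.
size 0: {}; under {} P still reaches {E,J,L,N,Z} ∋ E.
size 1: {J}, {L}, {N} …(+1); under {J} P still reaches {E,Z} ∋ E.
{J,Z}: P⊥E given {J,Z} in G with P→· removed — back-door holds.

P→E: minimal back-door set {J, Z}.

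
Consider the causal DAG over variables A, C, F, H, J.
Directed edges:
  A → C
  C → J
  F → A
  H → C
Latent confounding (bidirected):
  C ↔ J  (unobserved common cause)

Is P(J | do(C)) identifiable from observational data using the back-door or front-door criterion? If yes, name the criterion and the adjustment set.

desc(C)\{C}={J}; candidates ⊆ {A,F,H}.
C↔J: latent back-door arc(s) into C.
size 0: {}; under {} C still reaches {A,F,H,J} ∋ J.
size 1: {A}, {F}, {H}; under {A} C still reaches {H,J} ∋ J.
size 2: {A,F}, {A,H}, {F,H}; under {A,F} C still reaches {H,J} ∋ J.
C↔J cannot be blocked by any observed set — no back-door set.
No mediator lies on a directed C→…→J path.
Neither criterion identifies P(J|do(C)) in this graph.

P(J|do(C)): not identifiable (no BD/FD set).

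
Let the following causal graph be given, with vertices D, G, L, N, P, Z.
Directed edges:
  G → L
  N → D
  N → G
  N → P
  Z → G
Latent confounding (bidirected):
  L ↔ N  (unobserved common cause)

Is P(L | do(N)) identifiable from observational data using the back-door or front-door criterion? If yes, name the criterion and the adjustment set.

desc(N)\{N}={D,G,L,P}; candidates ⊆ {Z}.
N↔L: latent back-door arc(s) into N.
size 0: {}; under {} N still reaches {L} ∋ L.
size 1: {Z}; under {Z} N still reaches {L} ∋ L.
N↔L cannot be blocked by any observed set — no back-door set.
{G}: (i) intercepts every directed N→L path; (ii) no back-door N→{G}; (iii) {N} blocks every back-door {G}→L. Front-door holds.
P(L|do(N)) = Σ_{G} P(G|N) Σ_{N'} P(L|G,N')P(N').

P(L|do(N)): frontdoor, adjust for {G}.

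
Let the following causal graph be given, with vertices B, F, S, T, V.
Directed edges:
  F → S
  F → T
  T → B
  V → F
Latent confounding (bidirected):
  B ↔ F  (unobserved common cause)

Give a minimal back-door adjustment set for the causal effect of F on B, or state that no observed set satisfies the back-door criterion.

desc(F)\{F}={B,S,T}; candidates ⊆ {V}.
F↔B: latent back-door arc(s) into F.
size 0: {}; under {} F still reaches {B,V} ∋ B.
size 1: {V}; under {V} F still reaches {B} ∋ B.
F↔B cannot be blocked by any observed set — no back-door set.

F→B: no observed back-door set.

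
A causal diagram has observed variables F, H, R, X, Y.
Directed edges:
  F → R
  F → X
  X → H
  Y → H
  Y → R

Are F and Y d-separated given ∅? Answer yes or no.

Bayes-Ball from F | ∅ reaches {H,R,X}.
Y ∉ reach(F|∅) ⇒ F ⊥ Y | ∅.

Yes — F ⊥ Y | ∅.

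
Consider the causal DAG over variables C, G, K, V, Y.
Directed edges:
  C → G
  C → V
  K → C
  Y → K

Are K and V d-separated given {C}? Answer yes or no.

Yes — K ⊥ V | {C}.

Bayes-Ball from K | {C} reaches {Y}.
V ∉ reach(K|{C}) ⇒ K ⊥ V | {C}.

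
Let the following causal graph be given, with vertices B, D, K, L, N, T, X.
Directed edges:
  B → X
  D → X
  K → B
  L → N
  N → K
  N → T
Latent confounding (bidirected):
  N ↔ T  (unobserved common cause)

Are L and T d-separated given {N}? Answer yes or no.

Bayes-Ball from L | {N} reaches {T}.
T ∈ reach(L|{N}) ⇒ L ⊥̸ T | {N}.

No — L and T are d-connected given {N}.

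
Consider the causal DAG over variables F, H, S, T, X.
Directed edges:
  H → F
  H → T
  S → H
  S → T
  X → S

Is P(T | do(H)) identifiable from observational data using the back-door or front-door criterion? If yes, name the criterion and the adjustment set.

P(T|do(H)): backdoor, adjust for {S}.

desc(H)\{H}={F,T}; candidates ⊆ {S,X}.
size 0: {}; under {} H still reaches {S,T,X} ∋ T.
{S}: H⊥T given {S} in G with H→· removed — back-door holds.
P(T|do(H)) = Σ_{S} P(T|H,S)·P(S).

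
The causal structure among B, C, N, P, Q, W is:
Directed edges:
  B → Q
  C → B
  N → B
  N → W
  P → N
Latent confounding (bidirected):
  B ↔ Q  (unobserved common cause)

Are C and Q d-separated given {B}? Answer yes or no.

No — C and Q are d-connected given {B}.

Bayes-Ball from C | {B} reaches {N,P,Q,W}.
Q ∈ reach(C|{B}) ⇒ C ⊥̸ Q | {B}.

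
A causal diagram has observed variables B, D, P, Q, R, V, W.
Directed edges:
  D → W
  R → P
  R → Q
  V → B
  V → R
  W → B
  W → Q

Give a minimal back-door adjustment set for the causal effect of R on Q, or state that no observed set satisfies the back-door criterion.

desc(R)\{R}={P,Q}; candidates ⊆ {B,D,V,W}.
∅: R⊥Q given ∅ in G with R→· removed — back-door holds.

R→Q: minimal back-door set ∅.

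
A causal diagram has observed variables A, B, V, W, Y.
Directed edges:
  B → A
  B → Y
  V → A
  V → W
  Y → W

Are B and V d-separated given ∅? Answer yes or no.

Bayes-Ball from B | ∅ reaches {A,W,Y}.
V ∉ reach(B|∅) ⇒ B ⊥ V | ∅.

Yes — B ⊥ V | ∅.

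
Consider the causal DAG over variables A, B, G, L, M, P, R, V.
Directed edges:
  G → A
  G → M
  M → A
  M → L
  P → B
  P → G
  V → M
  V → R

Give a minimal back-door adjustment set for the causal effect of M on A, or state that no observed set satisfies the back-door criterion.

M→A: minimal back-door set {G}.

desc(M)\{M}={A,L}; candidates ⊆ {B,G,P,R,V}.
size 0: {}; under {} M still reaches {A,B,G,P,R,V} ∋ A.
{G}: M⊥A given {G} in G with M→· removed — back-door holds.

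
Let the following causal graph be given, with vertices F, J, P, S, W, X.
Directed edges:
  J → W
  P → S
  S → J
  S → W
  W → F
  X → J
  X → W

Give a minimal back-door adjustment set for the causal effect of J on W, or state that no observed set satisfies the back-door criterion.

J→W: minimal back-door set {S, X}.

desc(J)\{J}={F,W}; candidates ⊆ {P,S,X}.
size 0: {}; under {} J still reaches {F,P,S,W,X} ∋ W.
size 1: {P}, {S}, {X}; under {P} J still reaches {F,S,W,X} ∋ W.
{S,X}: J⊥W given {S,X} in G with J→· removed — back-door holds.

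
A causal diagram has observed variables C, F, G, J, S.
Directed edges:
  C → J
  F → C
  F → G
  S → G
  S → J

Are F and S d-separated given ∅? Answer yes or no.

Yes — F ⊥ S | ∅.

Bayes-Ball from F | ∅ reaches {C,G,J}.
S ∉ reach(F|∅) ⇒ F ⊥ S | ∅.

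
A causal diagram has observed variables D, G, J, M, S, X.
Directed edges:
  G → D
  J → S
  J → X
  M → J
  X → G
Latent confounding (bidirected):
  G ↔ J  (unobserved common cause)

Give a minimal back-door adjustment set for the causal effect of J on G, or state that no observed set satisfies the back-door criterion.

J→G: no observed back-door set.

desc(J)\{J}={D,G,S,X}; candidates ⊆ {M}.
J↔G: latent back-door arc(s) into J.
size 0: {}; under {} J still reaches {D,G,M} ∋ G.
size 1: {M}; under {M} J still reaches {D,G} ∋ G.
J↔G cannot be blocked by any observed set — no back-door set.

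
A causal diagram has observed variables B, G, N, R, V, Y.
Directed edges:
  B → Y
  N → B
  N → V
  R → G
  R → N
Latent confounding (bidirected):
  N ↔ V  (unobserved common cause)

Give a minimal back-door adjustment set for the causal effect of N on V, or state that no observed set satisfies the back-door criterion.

desc(N)\{N}={B,V,Y}; candidates ⊆ {G,R}.
N↔V: latent back-door arc(s) into N.
size 0: {}; under {} N still reaches {G,R,V} ∋ V.
size 1: {G}, {R}; under {G} N still reaches {R,V} ∋ V.
size 2: {G,R}; under {G,R} N still reaches {V} ∋ V.
N↔V cannot be blocked by any observed set — no back-door set.

N→V: no observed back-door set.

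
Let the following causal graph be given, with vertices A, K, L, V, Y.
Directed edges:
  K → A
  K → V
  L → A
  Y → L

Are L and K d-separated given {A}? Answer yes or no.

Bayes-Ball from L | {A} reaches {K,V,Y}.
K ∈ reach(L|{A}) ⇒ L ⊥̸ K | {A}.

No — L and K are d-connected given {A}.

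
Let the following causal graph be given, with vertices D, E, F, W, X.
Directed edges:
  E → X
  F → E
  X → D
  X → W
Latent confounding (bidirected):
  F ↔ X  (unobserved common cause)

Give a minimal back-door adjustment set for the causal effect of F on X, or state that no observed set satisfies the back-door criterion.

F→X: no observed back-door set.

desc(F)\{F}={D,E,W,X}; candidates ⊆ {—}.
F↔X: latent back-door arc(s) into F.
size 0: {}; under {} F still reaches {D,W,X} ∋ X.
F↔X cannot be blocked by any observed set — no back-door set.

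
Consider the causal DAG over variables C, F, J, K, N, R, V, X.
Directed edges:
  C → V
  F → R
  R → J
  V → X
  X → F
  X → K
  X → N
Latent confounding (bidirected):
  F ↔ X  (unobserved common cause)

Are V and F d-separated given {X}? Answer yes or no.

No — V and F are d-connected given {X}.

Bayes-Ball from V | {X} reaches {C,F,J,R}.
F ∈ reach(V|{X}) ⇒ V ⊥̸ F | {X}.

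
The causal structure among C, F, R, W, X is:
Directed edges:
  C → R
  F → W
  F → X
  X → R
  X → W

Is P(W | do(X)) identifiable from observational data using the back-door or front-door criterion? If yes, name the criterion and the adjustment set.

desc(X)\{X}={R,W}; candidates ⊆ {C,F}.
size 0: {}; under {} X still reaches {F,W} ∋ W.
{F}: X⊥W given {F} in G with X→· removed — back-door holds.
P(W|do(X)) = Σ_{F} P(W|X,F)·P(F).

P(W|do(X)): backdoor, adjust for {F}.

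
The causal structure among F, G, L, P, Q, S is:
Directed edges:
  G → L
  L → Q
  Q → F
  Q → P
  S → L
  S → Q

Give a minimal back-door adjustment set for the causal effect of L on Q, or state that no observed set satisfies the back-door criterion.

desc(L)\{L}={F,P,Q}; candidates ⊆ {G,S}.
size 0: {}; under {} L still reaches {F,G,P,Q,S} ∋ Q.
{S}: L⊥Q given {S} in G with L→· removed — back-door holds.

L→Q: minimal back-door set {S}.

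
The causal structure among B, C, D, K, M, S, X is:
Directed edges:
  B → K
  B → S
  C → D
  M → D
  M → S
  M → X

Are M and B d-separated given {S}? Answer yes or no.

Bayes-Ball from M | {S} reaches {B,D,K,X}.
B ∈ reach(M|{S}) ⇒ M ⊥̸ B | {S}.

No — M and B are d-connected given {S}.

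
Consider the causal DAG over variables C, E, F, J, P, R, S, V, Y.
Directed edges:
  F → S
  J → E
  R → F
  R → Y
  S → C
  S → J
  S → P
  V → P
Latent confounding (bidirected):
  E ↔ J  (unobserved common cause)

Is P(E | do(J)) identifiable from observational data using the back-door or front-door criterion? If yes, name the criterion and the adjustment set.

desc(J)\{J}={E}; candidates ⊆ {C,F,P,R,S,V,Y}.
J↔E: latent back-door arc(s) into J.
size 0: {}; under {} J still reaches {C,E,F,P,R,S,Y} ∋ E.
size 1: {C}, {F}, {P} …(+4); under {C} J still reaches {E,F,P,R,S,Y} ∋ E.
size 2: {C,F}, {C,P}, {C,R} …(+18); under {C,F} J still reaches {E,P,S} ∋ E.
J↔E cannot be blocked by any observed set — no back-door set.
No mediator lies on a directed J→…→E path.
Neither criterion identifies P(E|do(J)) in this graph.

P(E|do(J)): not identifiable (no BD/FD set).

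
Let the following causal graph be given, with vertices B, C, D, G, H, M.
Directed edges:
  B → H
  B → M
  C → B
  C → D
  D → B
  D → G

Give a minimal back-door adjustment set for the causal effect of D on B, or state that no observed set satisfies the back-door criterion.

D→B: minimal back-door set {C}.

desc(D)\{D}={B,G,H,M}; candidates ⊆ {C}.
size 0: {}; under {} D still reaches {B,C,H,M} ∋ B.
{C}: D⊥B given {C} in G with D→· removed — back-door holds.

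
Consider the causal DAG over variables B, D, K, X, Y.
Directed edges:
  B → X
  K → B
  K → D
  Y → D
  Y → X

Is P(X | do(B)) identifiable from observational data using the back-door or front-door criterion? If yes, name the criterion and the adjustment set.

desc(B)\{B}={X}; candidates ⊆ {D,K,Y}.
∅: B⊥X given ∅ in G with B→· removed — back-door holds.
P(X|do(B)) = P(X|B) — no adjustment needed.

P(X|do(B)): backdoor, adjust for ∅.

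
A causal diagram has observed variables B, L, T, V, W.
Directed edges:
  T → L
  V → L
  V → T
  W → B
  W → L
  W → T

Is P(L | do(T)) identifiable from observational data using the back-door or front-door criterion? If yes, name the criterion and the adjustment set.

desc(T)\{T}={L}; candidates ⊆ {B,V,W}.
size 0: {}; under {} T still reaches {B,L,V,W} ∋ L.
size 1: {B}, {V}, {W}; under {B} T still reaches {L,V,W} ∋ L.
{V,W}: T⊥L given {V,W} in G with T→· removed — back-door holds.
P(L|do(T)) = Σ_{V,W} P(L|T,V,W)·P(V,W).

P(L|do(T)): backdoor, adjust for {V, W}.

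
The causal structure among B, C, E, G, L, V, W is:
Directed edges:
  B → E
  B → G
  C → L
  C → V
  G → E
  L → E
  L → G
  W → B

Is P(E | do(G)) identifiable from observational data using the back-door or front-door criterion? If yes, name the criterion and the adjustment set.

desc(G)\{G}={E}; candidates ⊆ {B,C,L,V,W}.
size 0: {}; under {} G still reaches {B,C,E,L,V,W} ∋ E.
size 1: {B}, {C}, {L} …(+2); under {B} G still reaches {C,E,L,V} ∋ E.
{B,L}: G⊥E given {B,L} in G with G→· removed — back-door holds.
P(E|do(G)) = Σ_{B,L} P(E|G,B,L)·P(B,L).

P(E|do(G)): backdoor, adjust for {B, L}.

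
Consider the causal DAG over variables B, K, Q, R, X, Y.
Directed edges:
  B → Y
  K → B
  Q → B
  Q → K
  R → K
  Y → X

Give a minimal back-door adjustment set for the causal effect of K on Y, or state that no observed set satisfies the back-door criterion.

K→Y: minimal back-door set {Q}.

desc(K)\{K}={B,X,Y}; candidates ⊆ {Q,R}.
size 0: {}; under {} K still reaches {B,Q,R,X,Y} ∋ Y.
{Q}: K⊥Y given {Q} in G with K→· removed — back-door holds.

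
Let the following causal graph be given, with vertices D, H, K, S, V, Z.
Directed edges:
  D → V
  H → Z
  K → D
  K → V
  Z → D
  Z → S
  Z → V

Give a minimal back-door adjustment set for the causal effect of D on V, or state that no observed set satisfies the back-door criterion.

D→V: minimal back-door set {K, Z}.

desc(D)\{D}={V}; candidates ⊆ {H,K,S,Z}.
size 0: {}; under {} D still reaches {H,K,S,V,Z} ∋ V.
size 1: {H}, {K}, {S} …(+1); under {H} D still reaches {K,S,V,Z} ∋ V.
{K,Z}: D⊥V given {K,Z} in G with D→· removed — back-door holds.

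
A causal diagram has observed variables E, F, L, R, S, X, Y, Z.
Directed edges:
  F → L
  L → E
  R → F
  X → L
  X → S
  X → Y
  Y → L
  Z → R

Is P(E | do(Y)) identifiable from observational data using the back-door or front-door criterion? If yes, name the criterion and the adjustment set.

P(E|do(Y)): backdoor, adjust for {X}.

desc(Y)\{Y}={E,L}; candidates ⊆ {F,R,S,X,Z}.
size 0: {}; under {} Y still reaches {E,L,S,X} ∋ E.
{X}: Y⊥E given {X} in G with Y→· removed — back-door holds.
P(E|do(Y)) = Σ_{X} P(E|Y,X)·P(X).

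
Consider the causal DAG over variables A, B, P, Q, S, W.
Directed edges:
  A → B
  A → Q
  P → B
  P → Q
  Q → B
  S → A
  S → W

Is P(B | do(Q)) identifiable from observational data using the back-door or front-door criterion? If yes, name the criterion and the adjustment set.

P(B|do(Q)): backdoor, adjust for {A, P}.

desc(Q)\{Q}={B}; candidates ⊆ {A,P,S,W}.
size 0: {}; under {} Q still reaches {A,B,P,S,W} ∋ B.
size 1: {A}, {P}, {S} …(+1); under {A} Q still reaches {B,P} ∋ B.
{A,P}: Q⊥B given {A,P} in G with Q→· removed — back-door holds.
P(B|do(Q)) = Σ_{A,P} P(B|Q,A,P)·P(A,P).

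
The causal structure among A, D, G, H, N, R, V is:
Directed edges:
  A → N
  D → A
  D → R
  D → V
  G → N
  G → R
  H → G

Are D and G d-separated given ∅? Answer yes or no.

Yes — D ⊥ G | ∅.

Bayes-Ball from D | ∅ reaches {A,N,R,V}.
G ∉ reach(D|∅) ⇒ D ⊥ G | ∅.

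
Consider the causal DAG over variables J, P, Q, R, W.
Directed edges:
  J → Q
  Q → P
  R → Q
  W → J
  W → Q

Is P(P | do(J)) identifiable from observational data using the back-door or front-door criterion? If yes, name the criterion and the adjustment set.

desc(J)\{J}={P,Q}; candidates ⊆ {R,W}.
size 0: {}; under {} J still reaches {P,Q,W} ∋ P.
{W}: J⊥P given {W} in G with J→· removed — back-door holds.
P(P|do(J)) = Σ_{W} P(P|J,W)·P(W).

P(P|do(J)): backdoor, adjust for {W}.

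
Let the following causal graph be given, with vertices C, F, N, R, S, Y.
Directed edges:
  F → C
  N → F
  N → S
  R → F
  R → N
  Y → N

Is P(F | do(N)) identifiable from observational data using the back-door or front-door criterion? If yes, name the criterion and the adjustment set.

desc(N)\{N}={C,F,S}; candidates ⊆ {R,Y}.
size 0: {}; under {} N still reaches {C,F,R,Y} ∋ F.
{R}: N⊥F given {R} in G with N→· removed — back-door holds.
P(F|do(N)) = Σ_{R} P(F|N,R)·P(R).

P(F|do(N)): backdoor, adjust for {R}.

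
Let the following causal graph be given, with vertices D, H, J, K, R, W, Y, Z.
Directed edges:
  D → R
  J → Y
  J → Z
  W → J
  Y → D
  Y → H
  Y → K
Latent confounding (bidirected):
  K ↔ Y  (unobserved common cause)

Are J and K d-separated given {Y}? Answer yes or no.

Bayes-Ball from J | {Y} reaches {K,W,Z}.
K ∈ reach(J|{Y}) ⇒ J ⊥̸ K | {Y}.

No — J and K are d-connected given {Y}.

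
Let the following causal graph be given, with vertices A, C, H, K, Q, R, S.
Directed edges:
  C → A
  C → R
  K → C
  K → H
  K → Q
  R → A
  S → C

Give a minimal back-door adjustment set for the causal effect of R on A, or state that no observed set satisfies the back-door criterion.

R→A: minimal back-door set {C}.

desc(R)\{R}={A}; candidates ⊆ {C,H,K,Q,S}.
size 0: {}; under {} R still reaches {A,C,H,K,Q,S} ∋ A.
{C}: R⊥A given {C} in G with R→· removed — back-door holds.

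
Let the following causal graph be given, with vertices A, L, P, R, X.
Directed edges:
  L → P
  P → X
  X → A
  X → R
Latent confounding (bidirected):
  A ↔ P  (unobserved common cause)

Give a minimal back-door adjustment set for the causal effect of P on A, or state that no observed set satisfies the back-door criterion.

P→A: no observed back-door set.

desc(P)\{P}={A,R,X}; candidates ⊆ {L}.
P↔A: latent back-door arc(s) into P.
size 0: {}; under {} P still reaches {A,L} ∋ A.
size 1: {L}; under {L} P still reaches {A} ∋ A.
P↔A cannot be blocked by any observed set — no back-door set.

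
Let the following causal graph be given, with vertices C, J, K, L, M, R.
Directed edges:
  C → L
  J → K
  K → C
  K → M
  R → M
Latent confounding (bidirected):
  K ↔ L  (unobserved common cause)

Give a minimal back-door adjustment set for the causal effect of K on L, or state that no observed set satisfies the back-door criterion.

desc(K)\{K}={C,L,M}; candidates ⊆ {J,R}.
K↔L: latent back-door arc(s) into K.
size 0: {}; under {} K still reaches {J,L} ∋ L.
size 1: {J}, {R}; under {J} K still reaches {L} ∋ L.
size 2: {J,R}; under {J,R} K still reaches {L} ∋ L.
K↔L cannot be blocked by any observed set — no back-door set.

K→L: no observed back-door set.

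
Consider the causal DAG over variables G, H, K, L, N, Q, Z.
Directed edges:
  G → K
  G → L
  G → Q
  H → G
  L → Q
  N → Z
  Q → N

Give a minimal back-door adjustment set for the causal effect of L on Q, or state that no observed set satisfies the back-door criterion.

desc(L)\{L}={N,Q,Z}; candidates ⊆ {G,H,K}.
size 0: {}; under {} L still reaches {G,H,K,N,Q,Z} ∋ Q.
{G}: L⊥Q given {G} in G with L→· removed — back-door holds.

L→Q: minimal back-door set {G}.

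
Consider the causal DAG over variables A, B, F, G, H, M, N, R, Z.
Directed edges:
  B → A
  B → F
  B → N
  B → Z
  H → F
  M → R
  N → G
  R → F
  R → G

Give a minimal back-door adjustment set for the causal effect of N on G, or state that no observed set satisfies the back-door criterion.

desc(N)\{N}={G}; candidates ⊆ {A,B,F,H,M,R,Z}.
∅: N⊥G given ∅ in G with N→· removed — back-door holds.

N→G: minimal back-door set ∅.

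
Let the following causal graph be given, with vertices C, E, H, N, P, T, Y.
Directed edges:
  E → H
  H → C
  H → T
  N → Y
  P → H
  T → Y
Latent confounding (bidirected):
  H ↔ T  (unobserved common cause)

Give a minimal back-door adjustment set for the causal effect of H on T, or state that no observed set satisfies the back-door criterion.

desc(H)\{H}={C,T,Y}; candidates ⊆ {E,N,P}.
H↔T: latent back-door arc(s) into H.
size 0: {}; under {} H still reaches {E,P,T,Y} ∋ T.
size 1: {E}, {N}, {P}; under {E} H still reaches {P,T,Y} ∋ T.
size 2: {E,N}, {E,P}, {N,P}; under {E,N} H still reaches {P,T,Y} ∋ T.
H↔T cannot be blocked by any observed set — no back-door set.

H→T: no observed back-door set.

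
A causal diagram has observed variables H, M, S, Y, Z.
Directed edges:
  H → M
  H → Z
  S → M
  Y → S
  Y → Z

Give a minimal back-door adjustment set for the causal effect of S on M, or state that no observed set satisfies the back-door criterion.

S→M: minimal back-door set ∅.

desc(S)\{S}={M}; candidates ⊆ {H,Y,Z}.
∅: S⊥M given ∅ in G with S→· removed — back-door holds.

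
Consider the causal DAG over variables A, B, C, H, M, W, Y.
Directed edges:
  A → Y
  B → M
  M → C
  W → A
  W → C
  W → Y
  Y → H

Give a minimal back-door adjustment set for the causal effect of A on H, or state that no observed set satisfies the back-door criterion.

A→H: minimal back-door set {W}.

desc(A)\{A}={H,Y}; candidates ⊆ {B,C,M,W}.
size 0: {}; under {} A still reaches {C,H,W,Y} ∋ H.
{W}: A⊥H given {W} in G with A→· removed — back-door holds.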